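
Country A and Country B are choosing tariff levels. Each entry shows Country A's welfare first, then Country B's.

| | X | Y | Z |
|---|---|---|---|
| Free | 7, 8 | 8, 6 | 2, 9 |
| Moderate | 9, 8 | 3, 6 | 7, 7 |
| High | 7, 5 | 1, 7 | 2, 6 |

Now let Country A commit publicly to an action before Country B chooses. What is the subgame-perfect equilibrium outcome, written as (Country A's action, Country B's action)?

Backward induction with Country A moving first.
- Free: BR = Z, leader payoff 2.
- Moderate: BR = X, leader payoff 9.
- High: BR = Y, leader payoff 1.
Among 2, 9, 1, the best is 9 at Moderate. Subgame-perfect outcome: (Moderate, X) with payoffs (9, 8).

(Moderate, X)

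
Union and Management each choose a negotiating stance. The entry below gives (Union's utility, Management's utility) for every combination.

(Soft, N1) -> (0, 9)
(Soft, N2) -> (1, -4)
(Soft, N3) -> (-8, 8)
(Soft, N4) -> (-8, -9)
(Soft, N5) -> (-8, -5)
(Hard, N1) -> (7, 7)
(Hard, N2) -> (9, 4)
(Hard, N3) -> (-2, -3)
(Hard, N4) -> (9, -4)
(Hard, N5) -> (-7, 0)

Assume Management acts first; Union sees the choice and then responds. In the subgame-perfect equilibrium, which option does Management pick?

Work backward from Union's decision.
- N1: Union compares 0, 7 and picks Hard; Management would get 7.
- N2: Union compares 1, 9 and picks Hard; Management would get 4.
- N3: Union compares -8, -2 and picks Hard; Management would get -3.
- N4: Union compares -8, 9 and picks Hard; Management would get -4.
- N5: Union compares -8, -7 and picks Hard; Management would get 0.
Maximizing over 7, 4, -3, -4, 0, Management chooses N1. Subgame-perfect outcome: (Hard, N1) with payoffs (7, 7).

N1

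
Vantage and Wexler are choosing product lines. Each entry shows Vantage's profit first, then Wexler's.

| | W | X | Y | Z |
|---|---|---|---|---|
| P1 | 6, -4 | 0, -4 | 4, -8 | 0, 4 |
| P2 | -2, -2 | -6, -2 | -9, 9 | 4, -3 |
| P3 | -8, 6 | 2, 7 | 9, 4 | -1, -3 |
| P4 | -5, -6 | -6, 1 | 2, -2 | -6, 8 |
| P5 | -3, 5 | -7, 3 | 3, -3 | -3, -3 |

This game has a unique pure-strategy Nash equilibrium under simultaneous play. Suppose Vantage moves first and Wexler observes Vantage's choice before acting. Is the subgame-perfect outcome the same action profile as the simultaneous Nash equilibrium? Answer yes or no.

Solve by backward induction (Vantage leads).
- P1 → Wexler plays Z (best of -4, -4, -8, 4); Vantage gets 0.
- P2 → Wexler plays Y (best of -2, -2, 9, -3); Vantage gets -9.
- P3 → Wexler plays X (best of 6, 7, 4, -3); Vantage gets 2.
- P4 → Wexler plays Z (best of -6, 1, -2, 8); Vantage gets -6.
- P5 → Wexler plays W (best of 5, 3, -3, -3); Vantage gets -3.
Among 0, -9, 2, -6, -3, the best is 2 at P3. Subgame-perfect outcome: (P3, X) with payoffs (2, 7).
Now find the simultaneous Nash equilibrium.
Vantage's best replies: W→P1; X→P3; Y→P3; Z→P2.
Wexler's best replies: P1→Z; P2→Y; P3→X; P4→Z; P5→W.
The unique mutual best reply is (P3, X), giving (2, 7).
Sequential outcome (P3, X) coincides with the Nash profile (P3, X).

yes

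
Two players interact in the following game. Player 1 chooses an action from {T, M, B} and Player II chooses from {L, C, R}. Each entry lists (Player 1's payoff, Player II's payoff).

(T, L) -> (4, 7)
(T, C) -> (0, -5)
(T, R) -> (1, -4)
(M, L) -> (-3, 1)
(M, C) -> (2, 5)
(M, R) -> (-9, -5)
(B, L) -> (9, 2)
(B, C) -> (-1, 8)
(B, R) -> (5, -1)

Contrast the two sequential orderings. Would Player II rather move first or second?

If Player 1 leads: Player II's best replies are T→L, M→C, B→C; Player 1's induced payoffs 4, 2, -1; outcome (T, L), payoffs (4, 7).
If Player II leads: Player 1's best replies are L→B, C→M, R→B; Player II's induced payoffs 2, 5, -1; outcome (M, C), payoffs (2, 5).
Player II gets 5 moving first and 7 moving second, so Player II prefers to move second.

second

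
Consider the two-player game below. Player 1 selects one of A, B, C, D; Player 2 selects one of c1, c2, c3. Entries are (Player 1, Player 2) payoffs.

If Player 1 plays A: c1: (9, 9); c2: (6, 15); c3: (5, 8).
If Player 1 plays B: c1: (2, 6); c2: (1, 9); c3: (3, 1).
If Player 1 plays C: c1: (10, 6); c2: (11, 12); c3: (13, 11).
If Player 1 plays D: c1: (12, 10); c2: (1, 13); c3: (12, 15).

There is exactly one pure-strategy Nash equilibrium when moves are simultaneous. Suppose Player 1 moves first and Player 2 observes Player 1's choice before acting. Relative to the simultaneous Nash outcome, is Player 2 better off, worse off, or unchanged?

better off

Work backward from Player 2's decision.
- A: BR = c2, leader payoff 6.
- B: BR = c2, leader payoff 1.
- C: BR = c2, leader payoff 11.
- D: BR = c3, leader payoff 12.
Maximizing over 6, 1, 11, 12, Player 1 chooses D. Subgame-perfect outcome: (D, c3) with payoffs (12, 15).
For the simultaneous game, intersect best replies.
Player 1's best replies: c1→D; c2→C; c3→C.
Player 2's best replies: A→c2; B→c2; C→c2; D→c3.
The unique mutual best reply is (C, c2), giving (11, 12).
Player 2 earns 15 sequentially versus 12 at the Nash outcome: better off.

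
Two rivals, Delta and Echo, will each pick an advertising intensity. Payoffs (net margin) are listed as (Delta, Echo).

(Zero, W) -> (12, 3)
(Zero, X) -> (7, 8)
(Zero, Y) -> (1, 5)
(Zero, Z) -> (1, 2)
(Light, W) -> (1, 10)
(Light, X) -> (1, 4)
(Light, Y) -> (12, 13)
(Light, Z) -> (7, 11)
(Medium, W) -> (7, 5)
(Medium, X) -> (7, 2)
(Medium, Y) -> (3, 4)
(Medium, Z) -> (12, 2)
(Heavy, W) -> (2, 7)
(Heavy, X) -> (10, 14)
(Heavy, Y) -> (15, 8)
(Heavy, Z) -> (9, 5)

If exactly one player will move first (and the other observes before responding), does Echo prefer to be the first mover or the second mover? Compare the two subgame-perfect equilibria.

first

If Delta leads: Echo's best replies are Zero→X, Light→Y, Medium→W, Heavy→X; Delta's induced payoffs 7, 12, 7, 10; outcome (Light, Y), payoffs (12, 13).
If Echo leads: Delta's best replies are W→Zero, X→Heavy, Y→Heavy, Z→Medium; Echo's induced payoffs 3, 14, 8, 2; outcome (Heavy, X), payoffs (10, 14).
Echo gets 14 moving first and 13 moving second, so Echo prefers to move first.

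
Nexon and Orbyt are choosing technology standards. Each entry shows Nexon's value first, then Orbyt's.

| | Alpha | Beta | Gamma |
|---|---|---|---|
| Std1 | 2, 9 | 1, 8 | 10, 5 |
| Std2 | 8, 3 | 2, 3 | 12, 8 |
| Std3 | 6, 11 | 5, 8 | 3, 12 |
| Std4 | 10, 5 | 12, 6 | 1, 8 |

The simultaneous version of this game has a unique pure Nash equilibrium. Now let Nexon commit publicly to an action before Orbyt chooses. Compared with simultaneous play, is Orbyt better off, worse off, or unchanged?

Orbyt best-responds to each possible Nexon move:
- Std1 → Orbyt plays Alpha (best of 9, 8, 5); Nexon gets 2.
- Std2 → Orbyt plays Gamma (best of 3, 3, 8); Nexon gets 12.
- Std3 → Orbyt plays Gamma (best of 11, 8, 12); Nexon gets 3.
- Std4 → Orbyt plays Gamma (best of 5, 6, 8); Nexon gets 1.
Maximizing over 2, 12, 3, 1, Nexon chooses Std2. Subgame-perfect outcome: (Std2, Gamma) with payoffs (12, 8).
Now find the simultaneous Nash equilibrium.
Nexon's best replies: Alpha→Std4; Beta→Std4; Gamma→Std2.
Orbyt's best replies: Std1→Alpha; Std2→Gamma; Std3→Gamma; Std4→Gamma.
Only (Std2, Gamma) has each player best-responding; Nash payoffs (12, 8).
Orbyt earns 8 sequentially versus 8 at the Nash outcome: unchanged.

unchanged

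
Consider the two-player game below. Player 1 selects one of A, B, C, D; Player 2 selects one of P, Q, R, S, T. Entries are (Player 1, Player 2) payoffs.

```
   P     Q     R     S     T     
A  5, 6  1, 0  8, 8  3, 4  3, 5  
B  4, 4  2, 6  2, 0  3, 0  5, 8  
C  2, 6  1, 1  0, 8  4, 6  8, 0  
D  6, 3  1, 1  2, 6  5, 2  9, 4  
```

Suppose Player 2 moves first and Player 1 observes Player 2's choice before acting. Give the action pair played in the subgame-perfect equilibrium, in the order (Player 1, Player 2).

(A, R)

Player 1 best-responds to each possible Player 2 move:
- P: Player 1 compares 5, 4, 2, 6 and picks D; Player 2 would get 3.
- Q: Player 1 compares 1, 2, 1, 1 and picks B; Player 2 would get 6.
- R: Player 1 compares 8, 2, 0, 2 and picks A; Player 2 would get 8.
- S: Player 1 compares 3, 3, 4, 5 and picks D; Player 2 would get 2.
- T: Player 1 compares 3, 5, 8, 9 and picks D; Player 2 would get 4.
Player 2's induced payoffs are 3, 6, 8, 2, 4, so Player 2 commits to R. Subgame-perfect outcome: (A, R) with payoffs (8, 8).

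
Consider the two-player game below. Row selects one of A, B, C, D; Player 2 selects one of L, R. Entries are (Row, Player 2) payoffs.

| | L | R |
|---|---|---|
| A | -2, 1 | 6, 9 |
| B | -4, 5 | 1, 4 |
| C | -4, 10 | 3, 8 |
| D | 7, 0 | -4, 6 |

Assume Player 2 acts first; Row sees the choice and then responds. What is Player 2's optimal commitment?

R

Work backward from Row's decision.
- L: BR = D, leader payoff 0.
- R: BR = A, leader payoff 9.
Player 2's induced payoffs are 0, 9, so Player 2 commits to R. Subgame-perfect outcome: (A, R) with payoffs (6, 9).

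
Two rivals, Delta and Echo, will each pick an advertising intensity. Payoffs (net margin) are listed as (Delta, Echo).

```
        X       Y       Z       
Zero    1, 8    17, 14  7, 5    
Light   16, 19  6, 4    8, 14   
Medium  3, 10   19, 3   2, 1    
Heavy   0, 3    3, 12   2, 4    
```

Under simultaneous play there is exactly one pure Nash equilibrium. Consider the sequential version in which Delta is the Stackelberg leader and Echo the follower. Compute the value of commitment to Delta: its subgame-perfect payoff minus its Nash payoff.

Backward induction with Delta moving first.
- Zero: Echo compares 8, 14, 5 and picks Y; Delta would get 17.
- Light: Echo compares 19, 4, 14 and picks X; Delta would get 16.
- Medium: Echo compares 10, 3, 1 and picks X; Delta would get 3.
- Heavy: Echo compares 3, 12, 4 and picks Y; Delta would get 3.
Among 17, 16, 3, 3, the best is 17 at Zero. Subgame-perfect outcome: (Zero, Y) with payoffs (17, 14).
Now find the simultaneous Nash equilibrium.
Delta's best replies: X→Light; Y→Medium; Z→Light.
Echo's best replies: Zero→Y; Light→X; Medium→X; Heavy→Y.
Only (Light, X) has each player best-responding; Nash payoffs (16, 19).
Delta's commitment gain: 17 − 16 = 1.

1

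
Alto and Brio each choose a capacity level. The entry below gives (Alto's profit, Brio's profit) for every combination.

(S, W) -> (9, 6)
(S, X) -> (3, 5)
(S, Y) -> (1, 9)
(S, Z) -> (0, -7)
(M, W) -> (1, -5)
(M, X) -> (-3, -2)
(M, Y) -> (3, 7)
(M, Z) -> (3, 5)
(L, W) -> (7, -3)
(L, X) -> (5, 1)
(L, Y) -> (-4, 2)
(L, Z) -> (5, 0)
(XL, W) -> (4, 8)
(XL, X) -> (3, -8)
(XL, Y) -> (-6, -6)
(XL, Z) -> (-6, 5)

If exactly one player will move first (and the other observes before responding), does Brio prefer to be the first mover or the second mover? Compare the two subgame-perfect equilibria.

If Alto leads: Brio's best replies are S→Y, M→Y, L→Y, XL→W; Alto's induced payoffs 1, 3, -4, 4; outcome (XL, W), payoffs (4, 8).
If Brio leads: Alto's best replies are W→S, X→L, Y→M, Z→L; Brio's induced payoffs 6, 1, 7, 0; outcome (M, Y), payoffs (3, 7).
Brio gets 7 moving first and 8 moving second, so Brio prefers to move second.

second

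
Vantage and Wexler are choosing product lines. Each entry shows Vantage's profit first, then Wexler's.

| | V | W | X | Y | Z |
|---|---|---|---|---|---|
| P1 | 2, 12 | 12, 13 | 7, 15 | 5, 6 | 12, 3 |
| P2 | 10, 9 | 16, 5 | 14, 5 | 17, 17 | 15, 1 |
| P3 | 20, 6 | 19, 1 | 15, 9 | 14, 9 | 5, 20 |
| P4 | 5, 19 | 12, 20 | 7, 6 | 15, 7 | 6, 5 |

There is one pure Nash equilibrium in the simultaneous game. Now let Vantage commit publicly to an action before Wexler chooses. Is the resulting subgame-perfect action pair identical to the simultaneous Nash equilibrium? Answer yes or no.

yes

Backward induction with Vantage moving first.
- P1 → Wexler plays X (best of 12, 13, 15, 6, 3); Vantage gets 7.
- P2 → Wexler plays Y (best of 9, 5, 5, 17, 1); Vantage gets 17.
- P3 → Wexler plays Z (best of 6, 1, 9, 9, 20); Vantage gets 5.
- P4 → Wexler plays W (best of 19, 20, 6, 7, 5); Vantage gets 12.
Among 7, 17, 5, 12, the best is 17 at P2. Subgame-perfect outcome: (P2, Y) with payoffs (17, 17).
Under simultaneous play:
Vantage's best replies: V→P3; W→P3; X→P3; Y→P2; Z→P2.
Wexler's best replies: P1→X; P2→Y; P3→Z; P4→W.
Only (P2, Y) has each player best-responding; Nash payoffs (17, 17).
Sequential outcome (P2, Y) coincides with the Nash profile (P2, Y).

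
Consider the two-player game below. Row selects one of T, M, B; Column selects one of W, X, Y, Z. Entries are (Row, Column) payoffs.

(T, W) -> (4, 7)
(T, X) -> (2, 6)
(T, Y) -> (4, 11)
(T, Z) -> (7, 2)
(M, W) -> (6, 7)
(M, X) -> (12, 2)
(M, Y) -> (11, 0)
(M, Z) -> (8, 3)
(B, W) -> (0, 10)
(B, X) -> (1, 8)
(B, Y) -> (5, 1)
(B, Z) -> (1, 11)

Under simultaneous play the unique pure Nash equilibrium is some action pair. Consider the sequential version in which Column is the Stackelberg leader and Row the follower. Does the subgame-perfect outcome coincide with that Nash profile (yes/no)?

yes

Work backward from Row's decision.
- W → Row plays M (best of 4, 6, 0); Column gets 7.
- X → Row plays M (best of 2, 12, 1); Column gets 2.
- Y → Row plays M (best of 4, 11, 5); Column gets 0.
- Z → Row plays M (best of 7, 8, 1); Column gets 3.
Maximizing over 7, 2, 0, 3, Column chooses W. Subgame-perfect outcome: (M, W) with payoffs (6, 7).
Under simultaneous play:
Row's best replies: W→M; X→M; Y→M; Z→M.
Column's best replies: T→Y; M→W; B→Z.
The unique mutual best reply is (M, W), giving (6, 7).
Sequential outcome (M, W) coincides with the Nash profile (M, W).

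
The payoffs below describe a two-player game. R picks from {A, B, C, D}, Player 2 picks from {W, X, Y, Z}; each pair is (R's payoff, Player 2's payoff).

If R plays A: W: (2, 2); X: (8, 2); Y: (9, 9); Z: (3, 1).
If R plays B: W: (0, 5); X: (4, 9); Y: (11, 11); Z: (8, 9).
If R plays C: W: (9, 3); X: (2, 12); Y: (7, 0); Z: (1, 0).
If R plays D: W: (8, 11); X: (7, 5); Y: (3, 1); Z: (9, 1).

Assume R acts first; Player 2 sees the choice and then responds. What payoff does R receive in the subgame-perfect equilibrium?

Work backward from Player 2's decision.
- A: Player 2 compares 2, 2, 9, 1 and picks Y; R would get 9.
- B: Player 2 compares 5, 9, 11, 9 and picks Y; R would get 11.
- C: Player 2 compares 3, 12, 0, 0 and picks X; R would get 2.
- D: Player 2 compares 11, 5, 1, 1 and picks W; R would get 8.
Maximizing over 9, 11, 2, 8, R chooses B. Subgame-perfect outcome: (B, Y) with payoffs (11, 11).

11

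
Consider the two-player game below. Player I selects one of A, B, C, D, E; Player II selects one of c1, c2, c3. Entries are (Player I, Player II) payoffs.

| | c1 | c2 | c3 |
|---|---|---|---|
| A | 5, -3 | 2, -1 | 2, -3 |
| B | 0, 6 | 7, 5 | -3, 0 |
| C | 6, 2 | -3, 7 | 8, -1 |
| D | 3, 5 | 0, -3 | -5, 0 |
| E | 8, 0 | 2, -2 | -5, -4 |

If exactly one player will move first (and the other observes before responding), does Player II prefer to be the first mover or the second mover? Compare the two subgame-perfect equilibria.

first

If Player I leads: Player II's best replies are A→c2, B→c1, C→c2, D→c1, E→c1; Player I's induced payoffs 2, 0, -3, 3, 8; outcome (E, c1), payoffs (8, 0).
If Player II leads: Player I's best replies are c1→E, c2→B, c3→C; Player II's induced payoffs 0, 5, -1; outcome (B, c2), payoffs (7, 5).
Player II gets 5 moving first and 0 moving second, so Player II prefers to move first.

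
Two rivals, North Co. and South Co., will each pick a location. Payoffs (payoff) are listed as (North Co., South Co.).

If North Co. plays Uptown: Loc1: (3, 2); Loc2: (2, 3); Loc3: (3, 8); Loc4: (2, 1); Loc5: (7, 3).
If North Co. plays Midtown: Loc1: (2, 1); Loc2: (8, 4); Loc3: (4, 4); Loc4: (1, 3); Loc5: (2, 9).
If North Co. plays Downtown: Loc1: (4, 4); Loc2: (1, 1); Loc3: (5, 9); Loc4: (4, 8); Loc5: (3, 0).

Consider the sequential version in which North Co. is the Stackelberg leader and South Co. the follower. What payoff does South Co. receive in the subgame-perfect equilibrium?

9

Solve by backward induction (North Co. leads).
- Uptown: South Co. compares 2, 3, 8, 1, 3 and picks Loc3; North Co. would get 3.
- Midtown: South Co. compares 1, 4, 4, 3, 9 and picks Loc5; North Co. would get 2.
- Downtown: South Co. compares 4, 1, 9, 8, 0 and picks Loc3; North Co. would get 5.
Maximizing over 3, 2, 5, North Co. chooses Downtown. Subgame-perfect outcome: (Downtown, Loc3) with payoffs (5, 9).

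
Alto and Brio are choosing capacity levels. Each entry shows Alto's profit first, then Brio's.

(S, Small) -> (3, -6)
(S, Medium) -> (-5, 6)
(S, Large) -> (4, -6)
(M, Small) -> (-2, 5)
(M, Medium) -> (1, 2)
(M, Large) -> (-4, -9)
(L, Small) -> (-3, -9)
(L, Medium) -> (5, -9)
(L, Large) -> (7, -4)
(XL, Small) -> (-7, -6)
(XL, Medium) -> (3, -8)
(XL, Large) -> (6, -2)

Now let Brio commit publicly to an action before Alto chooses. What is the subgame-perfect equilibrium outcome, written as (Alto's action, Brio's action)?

(L, Large)

Work backward from Alto's decision.
- Small: Alto compares 3, -2, -3, -7 and picks S; Brio would get -6.
- Medium: Alto compares -5, 1, 5, 3 and picks L; Brio would get -9.
- Large: Alto compares 4, -4, 7, 6 and picks L; Brio would get -4.
Maximizing over -6, -9, -4, Brio chooses Large. Subgame-perfect outcome: (L, Large) with payoffs (7, -4).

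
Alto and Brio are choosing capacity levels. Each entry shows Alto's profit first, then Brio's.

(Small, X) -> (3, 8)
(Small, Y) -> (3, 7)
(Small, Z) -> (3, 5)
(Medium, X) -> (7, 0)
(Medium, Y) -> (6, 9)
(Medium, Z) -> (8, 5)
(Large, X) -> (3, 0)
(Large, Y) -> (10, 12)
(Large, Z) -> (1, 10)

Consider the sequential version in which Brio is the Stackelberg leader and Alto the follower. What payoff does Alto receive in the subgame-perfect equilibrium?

10

Backward induction with Brio moving first.
- X → Alto plays Medium (best of 3, 7, 3); Brio gets 0.
- Y → Alto plays Large (best of 3, 6, 10); Brio gets 12.
- Z → Alto plays Medium (best of 3, 8, 1); Brio gets 5.
Maximizing over 0, 12, 5, Brio chooses Y. Subgame-perfect outcome: (Large, Y) with payoffs (10, 12).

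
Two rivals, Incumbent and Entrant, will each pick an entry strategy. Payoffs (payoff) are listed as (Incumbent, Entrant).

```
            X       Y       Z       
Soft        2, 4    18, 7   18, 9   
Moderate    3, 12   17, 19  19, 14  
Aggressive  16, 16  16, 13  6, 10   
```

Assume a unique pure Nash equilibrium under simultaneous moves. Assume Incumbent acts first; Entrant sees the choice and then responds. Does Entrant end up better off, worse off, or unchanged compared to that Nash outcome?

Backward induction with Incumbent moving first.
- Soft: BR = Z, leader payoff 18.
- Moderate: BR = Y, leader payoff 17.
- Aggressive: BR = X, leader payoff 16.
Maximizing over 18, 17, 16, Incumbent chooses Soft. Subgame-perfect outcome: (Soft, Z) with payoffs (18, 9).
For the simultaneous game, intersect best replies.
Incumbent's best replies: X→Aggressive; Y→Soft; Z→Moderate.
Entrant's best replies: Soft→Z; Moderate→Y; Aggressive→X.
Only (Aggressive, X) has each player best-responding; Nash payoffs (16, 16).
Entrant earns 9 sequentially versus 16 at the Nash outcome: worse off.

worse off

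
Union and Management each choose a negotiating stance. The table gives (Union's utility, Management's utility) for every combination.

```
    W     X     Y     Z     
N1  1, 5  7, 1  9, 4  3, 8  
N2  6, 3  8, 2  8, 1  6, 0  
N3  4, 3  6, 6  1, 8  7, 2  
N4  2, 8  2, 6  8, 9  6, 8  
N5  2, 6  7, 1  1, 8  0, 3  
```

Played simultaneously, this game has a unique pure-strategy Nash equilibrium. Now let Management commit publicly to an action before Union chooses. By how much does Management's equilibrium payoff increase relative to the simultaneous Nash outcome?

1

Union best-responds to each possible Management move:
- W: BR = N2, leader payoff 3.
- X: BR = N2, leader payoff 2.
- Y: BR = N1, leader payoff 4.
- Z: BR = N3, leader payoff 2.
Maximizing over 3, 2, 4, 2, Management chooses Y. Subgame-perfect outcome: (N1, Y) with payoffs (9, 4).
For the simultaneous game, intersect best replies.
Union's best replies: W→N2; X→N2; Y→N1; Z→N3.
Management's best replies: N1→Z; N2→W; N3→Y; N4→Y; N5→Y.
The unique mutual best reply is (N2, W), giving (6, 3).
Management's commitment gain: 4 − 3 = 1.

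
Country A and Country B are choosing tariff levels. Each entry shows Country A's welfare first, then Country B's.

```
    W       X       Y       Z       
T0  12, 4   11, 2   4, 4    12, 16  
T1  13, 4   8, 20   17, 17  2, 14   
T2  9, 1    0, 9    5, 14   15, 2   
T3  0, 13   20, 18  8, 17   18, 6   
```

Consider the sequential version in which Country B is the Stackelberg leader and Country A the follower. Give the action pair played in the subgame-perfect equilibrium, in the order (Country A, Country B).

(T3, X)

Work backward from Country A's decision.
- W: Country A compares 12, 13, 9, 0 and picks T1; Country B would get 4.
- X: Country A compares 11, 8, 0, 20 and picks T3; Country B would get 18.
- Y: Country A compares 4, 17, 5, 8 and picks T1; Country B would get 17.
- Z: Country A compares 12, 2, 15, 18 and picks T3; Country B would get 6.
Country B's induced payoffs are 4, 18, 17, 6, so Country B commits to X. Subgame-perfect outcome: (T3, X) with payoffs (20, 18).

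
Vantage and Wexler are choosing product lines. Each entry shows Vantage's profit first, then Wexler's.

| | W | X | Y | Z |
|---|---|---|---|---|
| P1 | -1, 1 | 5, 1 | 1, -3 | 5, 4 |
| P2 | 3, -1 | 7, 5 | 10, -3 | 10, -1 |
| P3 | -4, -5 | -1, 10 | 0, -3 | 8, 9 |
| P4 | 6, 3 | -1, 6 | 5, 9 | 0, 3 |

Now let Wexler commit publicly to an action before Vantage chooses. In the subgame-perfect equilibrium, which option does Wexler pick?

X

Work backward from Vantage's decision.
- W: BR = P4, leader payoff 3.
- X: BR = P2, leader payoff 5.
- Y: BR = P2, leader payoff -3.
- Z: BR = P2, leader payoff -1.
Among 3, 5, -3, -1, the best is 5 at X. Subgame-perfect outcome: (P2, X) with payoffs (7, 5).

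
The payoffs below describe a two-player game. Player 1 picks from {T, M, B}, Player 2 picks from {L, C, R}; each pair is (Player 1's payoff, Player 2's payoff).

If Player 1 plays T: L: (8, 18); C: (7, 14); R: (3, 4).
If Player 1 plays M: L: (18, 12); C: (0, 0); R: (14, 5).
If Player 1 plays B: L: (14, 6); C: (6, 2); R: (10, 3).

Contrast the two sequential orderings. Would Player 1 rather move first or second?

If Player 1 leads: Player 2's best replies are T→L, M→L, B→L; Player 1's induced payoffs 8, 18, 14; outcome (M, L), payoffs (18, 12).
If Player 2 leads: Player 1's best replies are L→M, C→T, R→M; Player 2's induced payoffs 12, 14, 5; outcome (T, C), payoffs (7, 14).
Player 1 gets 18 moving first and 7 moving second, so Player 1 prefers to move first.

first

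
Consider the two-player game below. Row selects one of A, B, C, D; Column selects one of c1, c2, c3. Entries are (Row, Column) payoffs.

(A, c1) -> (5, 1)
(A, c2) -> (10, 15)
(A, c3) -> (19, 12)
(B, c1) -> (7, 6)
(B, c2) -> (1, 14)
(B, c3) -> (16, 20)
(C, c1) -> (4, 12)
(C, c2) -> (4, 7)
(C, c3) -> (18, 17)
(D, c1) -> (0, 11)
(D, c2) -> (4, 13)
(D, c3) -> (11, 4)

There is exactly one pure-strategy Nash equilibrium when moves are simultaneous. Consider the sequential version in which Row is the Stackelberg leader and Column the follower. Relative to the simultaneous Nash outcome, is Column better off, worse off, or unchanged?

Work backward from Column's decision.
- A: Column compares 1, 15, 12 and picks c2; Row would get 10.
- B: Column compares 6, 14, 20 and picks c3; Row would get 16.
- C: Column compares 12, 7, 17 and picks c3; Row would get 18.
- D: Column compares 11, 13, 4 and picks c2; Row would get 4.
Row's induced payoffs are 10, 16, 18, 4, so Row commits to C. Subgame-perfect outcome: (C, c3) with payoffs (18, 17).
Now find the simultaneous Nash equilibrium.
Row's best replies: c1→B; c2→A; c3→A.
Column's best replies: A→c2; B→c3; C→c3; D→c2.
Only (A, c2) has each player best-responding; Nash payoffs (10, 15).
Column earns 17 sequentially versus 15 at the Nash outcome: better off.

better off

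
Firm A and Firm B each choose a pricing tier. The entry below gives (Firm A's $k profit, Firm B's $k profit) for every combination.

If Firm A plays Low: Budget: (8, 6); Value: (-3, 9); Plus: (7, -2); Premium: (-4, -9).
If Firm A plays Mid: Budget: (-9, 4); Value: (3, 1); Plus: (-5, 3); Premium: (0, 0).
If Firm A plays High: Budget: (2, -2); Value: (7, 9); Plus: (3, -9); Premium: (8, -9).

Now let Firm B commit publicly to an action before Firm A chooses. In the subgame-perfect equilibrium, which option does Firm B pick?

Solve by backward induction (Firm B leads).
- Budget → Firm A plays Low (best of 8, -9, 2); Firm B gets 6.
- Value → Firm A plays High (best of -3, 3, 7); Firm B gets 9.
- Plus → Firm A plays Low (best of 7, -5, 3); Firm B gets -2.
- Premium → Firm A plays High (best of -4, 0, 8); Firm B gets -9.
Maximizing over 6, 9, -2, -9, Firm B chooses Value. Subgame-perfect outcome: (High, Value) with payoffs (7, 9).

Value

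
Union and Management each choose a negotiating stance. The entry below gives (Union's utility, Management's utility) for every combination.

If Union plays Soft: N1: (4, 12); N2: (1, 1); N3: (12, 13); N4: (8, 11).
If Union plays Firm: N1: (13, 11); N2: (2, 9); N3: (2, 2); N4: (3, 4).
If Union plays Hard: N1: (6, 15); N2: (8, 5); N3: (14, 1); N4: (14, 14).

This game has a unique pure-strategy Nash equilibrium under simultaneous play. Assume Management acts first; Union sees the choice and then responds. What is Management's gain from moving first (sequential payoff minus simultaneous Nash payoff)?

3

Backward induction with Management moving first.
- N1: BR = Firm, leader payoff 11.
- N2: BR = Hard, leader payoff 5.
- N3: BR = Hard, leader payoff 1.
- N4: BR = Hard, leader payoff 14.
Management's induced payoffs are 11, 5, 1, 14, so Management commits to N4. Subgame-perfect outcome: (Hard, N4) with payoffs (14, 14).
Now find the simultaneous Nash equilibrium.
Union's best replies: N1→Firm; N2→Hard; N3→Hard; N4→Hard.
Management's best replies: Soft→N3; Firm→N1; Hard→N1.
Only (Firm, N1) has each player best-responding; Nash payoffs (13, 11).
Management's commitment gain: 14 − 11 = 3.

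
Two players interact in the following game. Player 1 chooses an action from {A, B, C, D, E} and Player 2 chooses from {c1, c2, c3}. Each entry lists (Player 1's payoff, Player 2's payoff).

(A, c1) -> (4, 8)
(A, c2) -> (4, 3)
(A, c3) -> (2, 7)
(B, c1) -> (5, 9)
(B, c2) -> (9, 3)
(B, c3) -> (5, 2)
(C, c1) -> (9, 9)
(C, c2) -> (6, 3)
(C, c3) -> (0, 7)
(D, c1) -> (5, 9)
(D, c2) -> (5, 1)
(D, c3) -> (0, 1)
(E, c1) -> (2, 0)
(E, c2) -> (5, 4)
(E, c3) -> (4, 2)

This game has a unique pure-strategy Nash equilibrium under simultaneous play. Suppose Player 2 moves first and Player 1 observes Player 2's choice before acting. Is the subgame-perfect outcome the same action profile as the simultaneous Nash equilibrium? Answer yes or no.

yes

Solve by backward induction (Player 2 leads).
- c1: Player 1 compares 4, 5, 9, 5, 2 and picks C; Player 2 would get 9.
- c2: Player 1 compares 4, 9, 6, 5, 5 and picks B; Player 2 would get 3.
- c3: Player 1 compares 2, 5, 0, 0, 4 and picks B; Player 2 would get 2.
Player 2's induced payoffs are 9, 3, 2, so Player 2 commits to c1. Subgame-perfect outcome: (C, c1) with payoffs (9, 9).
For the simultaneous game, intersect best replies.
Player 1's best replies: c1→C; c2→B; c3→B.
Player 2's best replies: A→c1; B→c1; C→c1; D→c1; E→c2.
Only (C, c1) has each player best-responding; Nash payoffs (9, 9).
Sequential outcome (C, c1) coincides with the Nash profile (C, c1).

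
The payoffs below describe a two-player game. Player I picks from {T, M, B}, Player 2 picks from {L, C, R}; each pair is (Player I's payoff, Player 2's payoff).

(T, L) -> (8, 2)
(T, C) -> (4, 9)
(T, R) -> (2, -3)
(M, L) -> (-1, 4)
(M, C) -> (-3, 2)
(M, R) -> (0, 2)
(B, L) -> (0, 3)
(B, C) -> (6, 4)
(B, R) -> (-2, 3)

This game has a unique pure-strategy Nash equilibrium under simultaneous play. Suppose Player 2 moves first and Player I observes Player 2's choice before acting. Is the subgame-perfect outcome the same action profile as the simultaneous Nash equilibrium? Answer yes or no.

Solve by backward induction (Player 2 leads).
- L → Player I plays T (best of 8, -1, 0); Player 2 gets 2.
- C → Player I plays B (best of 4, -3, 6); Player 2 gets 4.
- R → Player I plays T (best of 2, 0, -2); Player 2 gets -3.
Among 2, 4, -3, the best is 4 at C. Subgame-perfect outcome: (B, C) with payoffs (6, 4).
Under simultaneous play:
Player I's best replies: L→T; C→B; R→T.
Player 2's best replies: T→C; M→L; B→C.
The unique mutual best reply is (B, C), giving (6, 4).
Sequential outcome (B, C) coincides with the Nash profile (B, C).

yes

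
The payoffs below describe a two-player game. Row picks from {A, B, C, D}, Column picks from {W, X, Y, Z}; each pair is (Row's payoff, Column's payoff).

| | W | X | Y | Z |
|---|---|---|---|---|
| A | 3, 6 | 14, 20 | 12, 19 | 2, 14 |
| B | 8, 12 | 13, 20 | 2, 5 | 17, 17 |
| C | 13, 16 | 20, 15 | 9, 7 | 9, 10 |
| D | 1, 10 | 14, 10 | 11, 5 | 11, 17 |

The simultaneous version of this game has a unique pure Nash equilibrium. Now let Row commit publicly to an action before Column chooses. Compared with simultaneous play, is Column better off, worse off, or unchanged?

better off

Solve by backward induction (Row leads).
- A: Column compares 6, 20, 19, 14 and picks X; Row would get 14.
- B: Column compares 12, 20, 5, 17 and picks X; Row would get 13.
- C: Column compares 16, 15, 7, 10 and picks W; Row would get 13.
- D: Column compares 10, 10, 5, 17 and picks Z; Row would get 11.
Maximizing over 14, 13, 13, 11, Row chooses A. Subgame-perfect outcome: (A, X) with payoffs (14, 20).
Now find the simultaneous Nash equilibrium.
Row's best replies: W→C; X→C; Y→A; Z→B.
Column's best replies: A→X; B→X; C→W; D→Z.
Only (C, W) has each player best-responding; Nash payoffs (13, 16).
Column earns 20 sequentially versus 16 at the Nash outcome: better off.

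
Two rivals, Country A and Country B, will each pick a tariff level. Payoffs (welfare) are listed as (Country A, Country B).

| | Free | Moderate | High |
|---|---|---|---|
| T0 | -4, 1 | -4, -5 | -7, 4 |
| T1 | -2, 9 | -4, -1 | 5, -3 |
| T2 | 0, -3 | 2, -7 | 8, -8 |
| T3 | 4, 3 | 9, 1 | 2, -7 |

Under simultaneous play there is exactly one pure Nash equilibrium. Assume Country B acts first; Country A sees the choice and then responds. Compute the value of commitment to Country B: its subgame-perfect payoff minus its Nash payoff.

0

Backward induction with Country B moving first.
- Free: BR = T3, leader payoff 3.
- Moderate: BR = T3, leader payoff 1.
- High: BR = T2, leader payoff -8.
Among 3, 1, -8, the best is 3 at Free. Subgame-perfect outcome: (T3, Free) with payoffs (4, 3).
Now find the simultaneous Nash equilibrium.
Country A's best replies: Free→T3; Moderate→T3; High→T2.
Country B's best replies: T0→High; T1→Free; T2→Free; T3→Free.
Only (T3, Free) has each player best-responding; Nash payoffs (4, 3).
Country B's commitment gain: 3 − 3 = 0.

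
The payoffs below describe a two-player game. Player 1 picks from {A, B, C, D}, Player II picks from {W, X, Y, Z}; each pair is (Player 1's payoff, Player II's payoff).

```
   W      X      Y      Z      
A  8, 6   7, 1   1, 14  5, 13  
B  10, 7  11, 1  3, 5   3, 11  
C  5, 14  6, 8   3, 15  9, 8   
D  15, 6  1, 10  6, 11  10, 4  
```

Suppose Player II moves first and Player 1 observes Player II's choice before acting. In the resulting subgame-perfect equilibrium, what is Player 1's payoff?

6

Player 1 best-responds to each possible Player II move:
- W → Player 1 plays D (best of 8, 10, 5, 15); Player II gets 6.
- X → Player 1 plays B (best of 7, 11, 6, 1); Player II gets 1.
- Y → Player 1 plays D (best of 1, 3, 3, 6); Player II gets 11.
- Z → Player 1 plays D (best of 5, 3, 9, 10); Player II gets 4.
Player II's induced payoffs are 6, 1, 11, 4, so Player II commits to Y. Subgame-perfect outcome: (D, Y) with payoffs (6, 11).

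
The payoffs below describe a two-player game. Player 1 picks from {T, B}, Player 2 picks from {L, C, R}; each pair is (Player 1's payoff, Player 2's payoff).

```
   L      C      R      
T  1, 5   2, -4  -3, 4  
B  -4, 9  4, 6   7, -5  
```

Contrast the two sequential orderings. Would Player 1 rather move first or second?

second

If Player 1 leads: Player 2's best replies are T→L, B→L; Player 1's induced payoffs 1, -4; outcome (T, L), payoffs (1, 5).
If Player 2 leads: Player 1's best replies are L→T, C→B, R→B; Player 2's induced payoffs 5, 6, -5; outcome (B, C), payoffs (4, 6).
Player 1 gets 1 moving first and 4 moving second, so Player 1 prefers to move second.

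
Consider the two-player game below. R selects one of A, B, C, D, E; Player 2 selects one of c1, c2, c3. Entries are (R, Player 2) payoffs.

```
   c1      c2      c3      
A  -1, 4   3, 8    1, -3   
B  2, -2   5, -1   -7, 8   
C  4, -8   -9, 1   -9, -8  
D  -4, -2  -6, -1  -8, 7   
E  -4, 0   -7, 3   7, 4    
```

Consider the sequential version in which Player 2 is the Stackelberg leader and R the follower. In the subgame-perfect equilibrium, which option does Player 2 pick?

c3

Solve by backward induction (Player 2 leads).
- c1: R compares -1, 2, 4, -4, -4 and picks C; Player 2 would get -8.
- c2: R compares 3, 5, -9, -6, -7 and picks B; Player 2 would get -1.
- c3: R compares 1, -7, -9, -8, 7 and picks E; Player 2 would get 4.
Among -8, -1, 4, the best is 4 at c3. Subgame-perfect outcome: (E, c3) with payoffs (7, 4).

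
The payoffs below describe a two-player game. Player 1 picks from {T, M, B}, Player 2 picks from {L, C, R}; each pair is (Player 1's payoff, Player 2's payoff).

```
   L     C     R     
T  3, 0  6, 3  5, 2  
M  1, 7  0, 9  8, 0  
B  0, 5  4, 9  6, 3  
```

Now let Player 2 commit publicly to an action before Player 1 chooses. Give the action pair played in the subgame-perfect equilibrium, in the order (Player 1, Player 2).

(T, C)

Work backward from Player 1's decision.
- L → Player 1 plays T (best of 3, 1, 0); Player 2 gets 0.
- C → Player 1 plays T (best of 6, 0, 4); Player 2 gets 3.
- R → Player 1 plays M (best of 5, 8, 6); Player 2 gets 0.
Maximizing over 0, 3, 0, Player 2 chooses C. Subgame-perfect outcome: (T, C) with payoffs (6, 3).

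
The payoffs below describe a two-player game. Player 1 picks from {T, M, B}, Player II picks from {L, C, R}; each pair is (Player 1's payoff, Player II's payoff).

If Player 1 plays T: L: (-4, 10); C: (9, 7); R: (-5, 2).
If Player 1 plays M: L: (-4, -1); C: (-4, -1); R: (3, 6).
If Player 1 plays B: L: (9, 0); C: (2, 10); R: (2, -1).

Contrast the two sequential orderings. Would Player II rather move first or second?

first

If Player 1 leads: Player II's best replies are T→L, M→R, B→C; Player 1's induced payoffs -4, 3, 2; outcome (M, R), payoffs (3, 6).
If Player II leads: Player 1's best replies are L→B, C→T, R→M; Player II's induced payoffs 0, 7, 6; outcome (T, C), payoffs (9, 7).
Player II gets 7 moving first and 6 moving second, so Player II prefers to move first.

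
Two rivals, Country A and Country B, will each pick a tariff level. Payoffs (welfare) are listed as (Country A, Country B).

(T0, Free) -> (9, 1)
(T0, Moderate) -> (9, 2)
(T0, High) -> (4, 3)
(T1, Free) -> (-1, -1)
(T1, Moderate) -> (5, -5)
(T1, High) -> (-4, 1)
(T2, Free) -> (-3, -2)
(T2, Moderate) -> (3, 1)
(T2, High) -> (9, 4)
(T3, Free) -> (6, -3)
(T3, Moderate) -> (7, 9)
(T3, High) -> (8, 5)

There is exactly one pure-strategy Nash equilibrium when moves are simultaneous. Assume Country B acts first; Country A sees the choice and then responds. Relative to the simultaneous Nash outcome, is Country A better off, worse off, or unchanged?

Work backward from Country A's decision.
- Free → Country A plays T0 (best of 9, -1, -3, 6); Country B gets 1.
- Moderate → Country A plays T0 (best of 9, 5, 3, 7); Country B gets 2.
- High → Country A plays T2 (best of 4, -4, 9, 8); Country B gets 4.
Maximizing over 1, 2, 4, Country B chooses High. Subgame-perfect outcome: (T2, High) with payoffs (9, 4).
Now find the simultaneous Nash equilibrium.
Country A's best replies: Free→T0; Moderate→T0; High→T2.
Country B's best replies: T0→High; T1→High; T2→High; T3→Moderate.
The unique mutual best reply is (T2, High), giving (9, 4).
Country A earns 9 sequentially versus 9 at the Nash outcome: unchanged.

unchanged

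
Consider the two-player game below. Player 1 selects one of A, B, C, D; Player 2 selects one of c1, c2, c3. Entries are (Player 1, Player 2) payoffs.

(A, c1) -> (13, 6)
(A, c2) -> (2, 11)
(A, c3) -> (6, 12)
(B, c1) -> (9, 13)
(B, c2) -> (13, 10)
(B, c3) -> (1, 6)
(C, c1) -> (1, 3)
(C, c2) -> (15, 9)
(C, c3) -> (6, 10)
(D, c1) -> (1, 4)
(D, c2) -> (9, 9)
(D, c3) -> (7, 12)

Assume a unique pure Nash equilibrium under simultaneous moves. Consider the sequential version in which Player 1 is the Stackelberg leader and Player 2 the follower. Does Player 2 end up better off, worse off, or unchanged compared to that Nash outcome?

better off

Work backward from Player 2's decision.
- A → Player 2 plays c3 (best of 6, 11, 12); Player 1 gets 6.
- B → Player 2 plays c1 (best of 13, 10, 6); Player 1 gets 9.
- C → Player 2 plays c3 (best of 3, 9, 10); Player 1 gets 6.
- D → Player 2 plays c3 (best of 4, 9, 12); Player 1 gets 7.
Among 6, 9, 6, 7, the best is 9 at B. Subgame-perfect outcome: (B, c1) with payoffs (9, 13).
Under simultaneous play:
Player 1's best replies: c1→A; c2→C; c3→D.
Player 2's best replies: A→c3; B→c1; C→c3; D→c3.
Only (D, c3) has each player best-responding; Nash payoffs (7, 12).
Player 2 earns 13 sequentially versus 12 at the Nash outcome: better off.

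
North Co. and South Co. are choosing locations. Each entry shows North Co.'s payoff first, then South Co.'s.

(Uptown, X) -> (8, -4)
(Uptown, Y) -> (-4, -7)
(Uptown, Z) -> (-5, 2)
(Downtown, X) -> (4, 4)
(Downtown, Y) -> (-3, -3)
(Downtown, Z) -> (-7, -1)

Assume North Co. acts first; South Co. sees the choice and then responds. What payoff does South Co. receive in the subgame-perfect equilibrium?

South Co. best-responds to each possible North Co. move:
- Uptown: South Co. compares -4, -7, 2 and picks Z; North Co. would get -5.
- Downtown: South Co. compares 4, -3, -1 and picks X; North Co. would get 4.
Among -5, 4, the best is 4 at Downtown. Subgame-perfect outcome: (Downtown, X) with payoffs (4, 4).

4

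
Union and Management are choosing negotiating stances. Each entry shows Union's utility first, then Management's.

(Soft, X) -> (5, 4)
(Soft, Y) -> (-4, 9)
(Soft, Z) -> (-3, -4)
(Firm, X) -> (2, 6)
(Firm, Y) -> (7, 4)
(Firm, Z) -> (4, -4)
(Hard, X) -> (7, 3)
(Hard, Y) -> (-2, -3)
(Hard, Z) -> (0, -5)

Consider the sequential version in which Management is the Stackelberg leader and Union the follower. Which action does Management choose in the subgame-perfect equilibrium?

Y

Union best-responds to each possible Management move:
- X: Union compares 5, 2, 7 and picks Hard; Management would get 3.
- Y: Union compares -4, 7, -2 and picks Firm; Management would get 4.
- Z: Union compares -3, 4, 0 and picks Firm; Management would get -4.
Maximizing over 3, 4, -4, Management chooses Y. Subgame-perfect outcome: (Firm, Y) with payoffs (7, 4).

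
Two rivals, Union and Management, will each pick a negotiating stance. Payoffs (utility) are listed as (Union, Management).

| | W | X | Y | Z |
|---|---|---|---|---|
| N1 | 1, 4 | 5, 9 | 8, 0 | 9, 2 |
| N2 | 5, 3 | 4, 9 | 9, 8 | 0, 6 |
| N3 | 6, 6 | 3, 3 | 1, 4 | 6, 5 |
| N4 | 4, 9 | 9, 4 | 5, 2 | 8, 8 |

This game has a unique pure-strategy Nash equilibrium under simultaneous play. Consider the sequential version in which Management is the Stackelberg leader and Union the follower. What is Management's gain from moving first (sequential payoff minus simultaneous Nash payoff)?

Union best-responds to each possible Management move:
- W: BR = N3, leader payoff 6.
- X: BR = N4, leader payoff 4.
- Y: BR = N2, leader payoff 8.
- Z: BR = N1, leader payoff 2.
Maximizing over 6, 4, 8, 2, Management chooses Y. Subgame-perfect outcome: (N2, Y) with payoffs (9, 8).
Now find the simultaneous Nash equilibrium.
Union's best replies: W→N3; X→N4; Y→N2; Z→N1.
Management's best replies: N1→X; N2→X; N3→W; N4→W.
The unique mutual best reply is (N3, W), giving (6, 6).
Management's commitment gain: 8 − 6 = 2.

2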